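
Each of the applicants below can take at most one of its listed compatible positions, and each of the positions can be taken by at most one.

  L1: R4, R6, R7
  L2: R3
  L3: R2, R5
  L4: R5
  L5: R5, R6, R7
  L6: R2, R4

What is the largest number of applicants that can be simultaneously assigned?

6

Unit-capacity flow: source→left, listed edges, right→sink; max matching = max flow.
Augmenting path L1→R4 (+1); matched 1.
Augmenting path L2→R3 (+1); matched 2.
Augmenting path L3→R2 (+1); matched 3.
Augmenting path L4→R5 (+1); matched 4.
Augmenting path L5→R6 (+1); matched 5.
Augmenting path L6→R4→L1→R7 (+1); matched 6.
No augmenting path remains; maximum matching = 6.
König certificate: {L1, L2, L3, L4, L5, L6} is a vertex cover of size 6 (every listed pair touches it), so no matching can be larger.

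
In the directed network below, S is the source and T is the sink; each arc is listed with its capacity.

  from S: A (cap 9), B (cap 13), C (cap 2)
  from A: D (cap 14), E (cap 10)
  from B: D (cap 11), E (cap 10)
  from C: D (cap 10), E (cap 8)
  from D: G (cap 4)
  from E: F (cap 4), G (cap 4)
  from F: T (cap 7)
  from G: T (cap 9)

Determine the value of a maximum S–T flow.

Augment S→A→D→G→T: bottleneck 4, flow now 4.
Augment S→A→E→F→T: bottleneck 4, flow now 8.
Augment S→A→E→G→T: bottleneck 1, flow now 9.
Augment S→B→E→G→T: bottleneck 3, flow now 12.
No augmenting path remains; maximum flow = 12.
In the residual graph, reachable from S: {S, A, B, C, D, E}.
Min-cut edges: D→G (4), E→F (4), E→G (4); capacity 4 + 4 + 4 = 12.
This cut is saturated, so no flow can exceed 12.

12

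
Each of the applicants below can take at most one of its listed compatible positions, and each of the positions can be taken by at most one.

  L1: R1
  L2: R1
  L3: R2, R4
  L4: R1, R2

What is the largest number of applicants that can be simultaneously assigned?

Unit-capacity flow: source→left, listed edges, right→sink; max matching = max flow.
Augmenting path L1→R1 (+1); matched 1.
Augmenting path L3→R2 (+1); matched 2.
Augmenting path L4→R2→L3→R4 (+1); matched 3.
No augmenting path remains; maximum matching = 3.
König certificate: {L3, L4, R1} is a vertex cover of size 3 (every listed pair touches it), so no matching can be larger.

3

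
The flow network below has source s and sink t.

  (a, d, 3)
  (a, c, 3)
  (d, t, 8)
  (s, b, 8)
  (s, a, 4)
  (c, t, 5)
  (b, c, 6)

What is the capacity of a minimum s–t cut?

Augment s→a→c→t: bottleneck 3, flow now 3.
Augment s→a→d→t: bottleneck 1, flow now 4.
Augment s→b→c→t: bottleneck 2, flow now 6.
Augment s→b→c→a→d→t: bottleneck 2, flow now 8. (uses reverse residual edge)
No augmenting path remains; maximum flow = 8.
By max-flow min-cut, the minimum cut capacity equals the max flow.
In the residual graph, reachable from s: {s, a, b, c}.
Min-cut edges: a→d (3), c→t (5); capacity 3 + 5 = 8.

8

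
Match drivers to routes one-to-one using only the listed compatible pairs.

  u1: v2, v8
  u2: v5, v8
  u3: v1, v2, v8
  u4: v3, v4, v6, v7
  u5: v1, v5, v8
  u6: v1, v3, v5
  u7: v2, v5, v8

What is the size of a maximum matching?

6

Unit-capacity flow: source→left, listed edges, right→sink; max matching = max flow.
Augmenting path u1→v2 (+1); matched 1.
Augmenting path u2→v5 (+1); matched 2.
Augmenting path u3→v1 (+1); matched 3.
Augmenting path u4→v3 (+1); matched 4.
Augmenting path u5→v8 (+1); matched 5.
Augmenting path u6→v3→u4→v4 (+1); matched 6.
No augmenting path remains; maximum matching = 6.
König certificate: {u4, u6, v1, v2, v5, v8} is a vertex cover of size 6 (every listed pair touches it), so no matching can be larger.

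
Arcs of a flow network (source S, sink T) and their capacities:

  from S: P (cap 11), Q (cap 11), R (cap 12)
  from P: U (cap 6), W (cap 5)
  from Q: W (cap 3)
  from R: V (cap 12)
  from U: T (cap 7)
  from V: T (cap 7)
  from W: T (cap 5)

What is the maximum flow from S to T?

18

Augment S→P→U→T: bottleneck 6, flow now 6.
Augment S→P→W→T: bottleneck 5, flow now 11.
Augment S→R→V→T: bottleneck 7, flow now 18.
No augmenting path remains; maximum flow = 18.
In the residual graph, reachable from S: {S, P, Q, R, V, W}.
Min-cut edges: P→U (6), V→T (7), W→T (5); capacity 6 + 7 + 5 = 18.
This cut is saturated, so no flow can exceed 18.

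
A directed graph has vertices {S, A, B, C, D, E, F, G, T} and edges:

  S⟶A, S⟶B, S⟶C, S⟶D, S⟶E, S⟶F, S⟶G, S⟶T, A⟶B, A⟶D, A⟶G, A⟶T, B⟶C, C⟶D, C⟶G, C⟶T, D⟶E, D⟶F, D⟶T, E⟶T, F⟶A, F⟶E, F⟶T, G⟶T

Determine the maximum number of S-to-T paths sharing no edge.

7

Assign every edge capacity 1; by Menger, the answer equals the max flow.
Path S→T (+1); total 1.
Path S→A→T (+1); total 2.
Path S→C→T (+1); total 3.
Path S→D→T (+1); total 4.
Path S→E→T (+1); total 5.
Path S→F→T (+1); total 6.
Path S→G→T (+1); total 7.
No residual S→T path; max flow = 7.
Certifying cut of size 7: {A→T, C→T, D→T, E→T, F→T, G→T, S→T}.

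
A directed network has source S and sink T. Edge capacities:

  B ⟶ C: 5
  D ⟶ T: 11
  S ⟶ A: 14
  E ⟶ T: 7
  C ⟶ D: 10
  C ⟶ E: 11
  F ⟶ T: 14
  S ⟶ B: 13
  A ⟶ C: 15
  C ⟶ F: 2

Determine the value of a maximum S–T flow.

19

Augment S→A→C→D→T: bottleneck 10, flow now 10.
Augment S→A→C→E→T: bottleneck 4, flow now 14.
Augment S→B→C→E→T: bottleneck 3, flow now 17.
Augment S→B→C→F→T: bottleneck 2, flow now 19.
No augmenting path remains; maximum flow = 19.
In the residual graph, reachable from S: {S, B}.
Min-cut edges: S→A (14), B→C (5); capacity 14 + 5 = 19.
This cut is saturated, so no flow can exceed 19.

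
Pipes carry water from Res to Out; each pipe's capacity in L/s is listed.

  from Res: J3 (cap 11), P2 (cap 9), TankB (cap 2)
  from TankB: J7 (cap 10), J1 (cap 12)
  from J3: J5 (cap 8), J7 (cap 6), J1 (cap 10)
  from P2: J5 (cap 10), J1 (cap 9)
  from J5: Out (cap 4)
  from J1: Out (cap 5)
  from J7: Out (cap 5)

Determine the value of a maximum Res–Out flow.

Augment Res→TankB→J1→Out: bottleneck 2, flow now 2.
Augment Res→J3→J5→Out: bottleneck 4, flow now 6.
Augment Res→J3→J1→Out: bottleneck 3, flow now 9.
Augment Res→J3→J7→Out: bottleneck 4, flow now 13.
Augment Res→P2→J5→J3→J7→Out: bottleneck 1, flow now 14. (uses reverse residual edge)
No augmenting path remains; maximum flow = 14.
In the residual graph, reachable from Res: {Res, TankB, J3, P2, J5, J1, J7}.
Min-cut edges: J5→Out (4), J1→Out (5), J7→Out (5); capacity 4 + 5 + 5 = 14.
This cut is saturated, so no flow can exceed 14.

14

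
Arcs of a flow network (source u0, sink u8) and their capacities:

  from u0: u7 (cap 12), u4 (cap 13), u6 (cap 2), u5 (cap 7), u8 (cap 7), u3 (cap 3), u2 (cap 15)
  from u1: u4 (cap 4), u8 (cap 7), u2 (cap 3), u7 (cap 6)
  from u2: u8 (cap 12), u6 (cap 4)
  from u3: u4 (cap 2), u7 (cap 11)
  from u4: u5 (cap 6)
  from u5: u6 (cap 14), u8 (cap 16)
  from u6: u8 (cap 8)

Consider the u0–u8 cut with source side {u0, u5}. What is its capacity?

82

Edges leaving {u0, u5}: u0→u2 (15), u0→u3 (3), u0→u4 (13), u0→u6 (2), u0→u7 (12), u0→u8 (7), u5→u6 (14), u5→u8 (16).
Cut capacity = 15 + 3 + 13 + 2 + 12 + 7 + 14 + 16 = 82.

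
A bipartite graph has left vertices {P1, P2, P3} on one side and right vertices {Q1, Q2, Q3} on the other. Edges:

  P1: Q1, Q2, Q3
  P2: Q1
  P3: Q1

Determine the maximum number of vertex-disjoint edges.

2

Unit-capacity flow: source→left, listed edges, right→sink; max matching = max flow.
Augmenting path P1→Q1 (+1); matched 1.
Augmenting path P2→Q1→P1→Q2 (+1); matched 2.
No augmenting path remains; maximum matching = 2.
König certificate: {P1, Q1} is a vertex cover of size 2 (every listed pair touches it), so no matching can be larger.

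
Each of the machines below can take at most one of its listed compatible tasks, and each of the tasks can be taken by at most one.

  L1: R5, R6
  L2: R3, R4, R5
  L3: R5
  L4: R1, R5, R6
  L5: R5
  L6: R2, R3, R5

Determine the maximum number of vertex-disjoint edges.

Unit-capacity flow: source→left, listed edges, right→sink; max matching = max flow.
Augmenting path L1→R5 (+1); matched 1.
Augmenting path L2→R3 (+1); matched 2.
Augmenting path L4→R1 (+1); matched 3.
Augmenting path L6→R2 (+1); matched 4.
Augmenting path L3→R5→L1→R6 (+1); matched 5.
No augmenting path remains; maximum matching = 5.
König certificate: {L1, L2, L4, L6, R5} is a vertex cover of size 5 (every listed pair touches it), so no matching can be larger.

5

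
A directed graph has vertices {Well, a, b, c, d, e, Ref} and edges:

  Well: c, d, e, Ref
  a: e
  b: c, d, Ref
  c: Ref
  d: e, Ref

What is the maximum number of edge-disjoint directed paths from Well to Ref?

3

Assign every edge capacity 1; by Menger, the answer equals the max flow.
Path Well→Ref (+1); total 1.
Path Well→c→Ref (+1); total 2.
Path Well→d→Ref (+1); total 3.
No residual Well→Ref path; max flow = 3.
Certifying cut of size 3: {Well→Ref, Well→c, Well→d}.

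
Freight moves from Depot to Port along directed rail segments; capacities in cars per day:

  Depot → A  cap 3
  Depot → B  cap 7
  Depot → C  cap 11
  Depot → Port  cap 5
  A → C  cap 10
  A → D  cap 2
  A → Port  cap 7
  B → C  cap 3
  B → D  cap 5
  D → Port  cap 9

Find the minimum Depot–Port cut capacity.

13

Augment Depot→Port: bottleneck 5, flow now 5.
Augment Depot→A→Port: bottleneck 3, flow now 8.
Augment Depot→B→D→Port: bottleneck 5, flow now 13.
No augmenting path remains; maximum flow = 13.
By max-flow min-cut, the minimum cut capacity equals the max flow.
In the residual graph, reachable from Depot: {Depot, B, C}.
Min-cut edges: Depot→A (3), Depot→Port (5), B→D (5); capacity 3 + 5 + 5 = 13.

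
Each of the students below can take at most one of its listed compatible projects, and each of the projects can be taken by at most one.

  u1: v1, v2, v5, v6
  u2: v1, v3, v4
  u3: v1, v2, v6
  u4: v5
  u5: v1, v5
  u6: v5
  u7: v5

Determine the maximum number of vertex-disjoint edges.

Unit-capacity flow: source→left, listed edges, right→sink; max matching = max flow.
Augmenting path u1→v1 (+1); matched 1.
Augmenting path u2→v3 (+1); matched 2.
Augmenting path u3→v2 (+1); matched 3.
Augmenting path u4→v5 (+1); matched 4.
Augmenting path u5→v1→u1→v6 (+1); matched 5.
No augmenting path remains; maximum matching = 5.
König certificate: {u1, u2, u3, u5, v5} is a vertex cover of size 5 (every listed pair touches it), so no matching can be larger.

5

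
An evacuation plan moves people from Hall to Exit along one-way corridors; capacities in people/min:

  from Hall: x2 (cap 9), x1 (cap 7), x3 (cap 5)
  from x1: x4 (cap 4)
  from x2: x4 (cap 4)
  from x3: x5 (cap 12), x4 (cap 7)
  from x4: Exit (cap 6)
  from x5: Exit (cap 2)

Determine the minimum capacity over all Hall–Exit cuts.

8

Augment Hall→x1→x4→Exit: bottleneck 4, flow now 4.
Augment Hall→x2→x4→Exit: bottleneck 2, flow now 6.
Augment Hall→x3→x5→Exit: bottleneck 2, flow now 8.
No augmenting path remains; maximum flow = 8.
By max-flow min-cut, the minimum cut capacity equals the max flow.
In the residual graph, reachable from Hall: {Hall, x1, x2, x3, x4, x5}.
Min-cut edges: x4→Exit (6), x5→Exit (2); capacity 6 + 2 = 8.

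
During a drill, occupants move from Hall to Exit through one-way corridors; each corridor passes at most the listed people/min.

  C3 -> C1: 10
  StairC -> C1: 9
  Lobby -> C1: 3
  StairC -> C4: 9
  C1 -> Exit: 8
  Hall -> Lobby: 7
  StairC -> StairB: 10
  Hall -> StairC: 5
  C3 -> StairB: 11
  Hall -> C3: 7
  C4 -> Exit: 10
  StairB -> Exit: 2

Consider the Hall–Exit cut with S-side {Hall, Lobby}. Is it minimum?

Yes — it is a minimum cut (capacity 15).

Given cut capacity: 5 + 7 + 3 = 15.
Augment Hall→Lobby→C1→Exit: bottleneck 3, flow now 3.
Augment Hall→StairC→C4→Exit: bottleneck 5, flow now 8.
Augment Hall→C3→C1→Exit: bottleneck 5, flow now 13.
Augment Hall→C3→StairB→Exit: bottleneck 2, flow now 15.
No augmenting path remains; maximum flow = 15.
Cut capacity 15 equals the max flow, so it is a minimum cut.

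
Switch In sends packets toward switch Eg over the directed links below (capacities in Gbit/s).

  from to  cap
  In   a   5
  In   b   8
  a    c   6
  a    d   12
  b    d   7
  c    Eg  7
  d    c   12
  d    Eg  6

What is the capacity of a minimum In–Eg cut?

12

Augment In→a→c→Eg: bottleneck 5, flow now 5.
Augment In→b→d→Eg: bottleneck 6, flow now 11.
Augment In→b→d→c→Eg: bottleneck 1, flow now 12.
No augmenting path remains; maximum flow = 12.
By max-flow min-cut, the minimum cut capacity equals the max flow.
In the residual graph, reachable from In: {In, b}.
Min-cut edges: In→a (5), b→d (7); capacity 5 + 7 = 12.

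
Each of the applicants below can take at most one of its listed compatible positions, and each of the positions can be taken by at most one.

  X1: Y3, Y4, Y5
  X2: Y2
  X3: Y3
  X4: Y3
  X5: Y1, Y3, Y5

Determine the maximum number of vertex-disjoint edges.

Unit-capacity flow: source→left, listed edges, right→sink; max matching = max flow.
Augmenting path X1→Y3 (+1); matched 1.
Augmenting path X2→Y2 (+1); matched 2.
Augmenting path X5→Y1 (+1); matched 3.
Augmenting path X3→Y3→X1→Y4 (+1); matched 4.
No augmenting path remains; maximum matching = 4.
König certificate: {X1, X2, X5, Y3} is a vertex cover of size 4 (every listed pair touches it), so no matching can be larger.

4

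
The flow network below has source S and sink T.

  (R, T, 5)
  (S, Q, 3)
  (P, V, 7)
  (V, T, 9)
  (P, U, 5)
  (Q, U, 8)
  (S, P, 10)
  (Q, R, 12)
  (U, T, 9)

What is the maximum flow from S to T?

13

Augment S→P→U→T: bottleneck 5, flow now 5.
Augment S→P→V→T: bottleneck 5, flow now 10.
Augment S→Q→R→T: bottleneck 3, flow now 13.
No augmenting path remains; maximum flow = 13.
In the residual graph, reachable from S: {S}.
Min-cut edges: S→P (10), S→Q (3); capacity 10 + 3 = 13.
This cut is saturated, so no flow can exceed 13.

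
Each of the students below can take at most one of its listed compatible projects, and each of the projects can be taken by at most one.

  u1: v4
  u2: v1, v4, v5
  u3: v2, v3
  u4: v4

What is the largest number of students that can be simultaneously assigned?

3

Unit-capacity flow: source→left, listed edges, right→sink; max matching = max flow.
Augmenting path u1→v4 (+1); matched 1.
Augmenting path u2→v1 (+1); matched 2.
Augmenting path u3→v2 (+1); matched 3.
No augmenting path remains; maximum matching = 3.
König certificate: {u2, u3, v4} is a vertex cover of size 3 (every listed pair touches it), so no matching can be larger.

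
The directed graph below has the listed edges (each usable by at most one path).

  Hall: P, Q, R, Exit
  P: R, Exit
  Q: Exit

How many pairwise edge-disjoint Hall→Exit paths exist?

Assign every edge capacity 1; by Menger, the answer equals the max flow.
Path Hall→Exit (+1); total 1.
Path Hall→P→Exit (+1); total 2.
Path Hall→Q→Exit (+1); total 3.
No residual Hall→Exit path; max flow = 3.
Certifying cut of size 3: {Hall→Exit, Hall→P, Hall→Q}.

3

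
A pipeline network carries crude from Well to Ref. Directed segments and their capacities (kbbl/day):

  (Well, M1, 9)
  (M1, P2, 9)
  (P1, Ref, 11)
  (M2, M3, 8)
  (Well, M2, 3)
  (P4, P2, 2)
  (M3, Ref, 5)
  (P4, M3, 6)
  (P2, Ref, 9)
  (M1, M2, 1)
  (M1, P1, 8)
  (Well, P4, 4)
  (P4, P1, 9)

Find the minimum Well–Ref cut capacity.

16

Augment Well→M1→P2→Ref: bottleneck 9, flow now 9.
Augment Well→M2→M3→Ref: bottleneck 3, flow now 12.
Augment Well→P4→M3→Ref: bottleneck 2, flow now 14.
Augment Well→P4→P1→Ref: bottleneck 2, flow now 16.
No augmenting path remains; maximum flow = 16.
By max-flow min-cut, the minimum cut capacity equals the max flow.
In the residual graph, reachable from Well: {Well}.
Min-cut edges: Well→M1 (9), Well→M2 (3), Well→P4 (4); capacity 9 + 3 + 4 = 16.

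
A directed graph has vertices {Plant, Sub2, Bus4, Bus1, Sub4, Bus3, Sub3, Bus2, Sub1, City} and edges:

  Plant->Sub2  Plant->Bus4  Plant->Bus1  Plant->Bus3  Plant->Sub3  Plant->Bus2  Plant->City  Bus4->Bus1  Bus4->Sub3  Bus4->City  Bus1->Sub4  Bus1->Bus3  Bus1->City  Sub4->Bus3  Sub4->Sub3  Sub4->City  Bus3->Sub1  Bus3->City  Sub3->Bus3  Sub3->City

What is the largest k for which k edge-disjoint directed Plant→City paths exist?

Assign every edge capacity 1; by Menger, the answer equals the max flow.
Path Plant→City (+1); total 1.
Path Plant→Bus4→City (+1); total 2.
Path Plant→Bus1→City (+1); total 3.
Path Plant→Bus3→City (+1); total 4.
Path Plant→Sub3→City (+1); total 5.
No residual Plant→City path; max flow = 5.
Certifying cut of size 5: {Plant→Bus1, Plant→Bus3, Plant→Bus4, Plant→City, Plant→Sub3}.

5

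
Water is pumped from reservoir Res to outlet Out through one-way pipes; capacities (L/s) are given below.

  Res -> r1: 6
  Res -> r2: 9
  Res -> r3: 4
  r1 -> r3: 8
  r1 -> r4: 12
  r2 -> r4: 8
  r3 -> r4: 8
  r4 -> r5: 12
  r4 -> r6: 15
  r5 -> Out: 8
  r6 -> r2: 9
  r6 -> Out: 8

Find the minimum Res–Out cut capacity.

16

Augment Res→r1→r4→r5→Out: bottleneck 6, flow now 6.
Augment Res→r2→r4→r5→Out: bottleneck 2, flow now 8.
Augment Res→r2→r4→r6→Out: bottleneck 6, flow now 14.
Augment Res→r3→r4→r6→Out: bottleneck 2, flow now 16.
No augmenting path remains; maximum flow = 16.
By max-flow min-cut, the minimum cut capacity equals the max flow.
In the residual graph, reachable from Res: {Res, r1, r2, r3, r4, r5, r6}.
Min-cut edges: r5→Out (8), r6→Out (8); capacity 8 + 8 = 16.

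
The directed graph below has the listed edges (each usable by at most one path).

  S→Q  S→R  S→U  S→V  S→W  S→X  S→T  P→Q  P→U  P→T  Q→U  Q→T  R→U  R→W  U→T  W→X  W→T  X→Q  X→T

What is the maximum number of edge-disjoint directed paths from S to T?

5

Assign every edge capacity 1; by Menger, the answer equals the max flow.
Path S→T (+1); total 1.
Path S→Q→T (+1); total 2.
Path S→U→T (+1); total 3.
Path S→W→T (+1); total 4.
Path S→X→T (+1); total 5.
No residual S→T path; max flow = 5.
Certifying cut of size 5: {Q→T, S→T, U→T, W→T, X→T}.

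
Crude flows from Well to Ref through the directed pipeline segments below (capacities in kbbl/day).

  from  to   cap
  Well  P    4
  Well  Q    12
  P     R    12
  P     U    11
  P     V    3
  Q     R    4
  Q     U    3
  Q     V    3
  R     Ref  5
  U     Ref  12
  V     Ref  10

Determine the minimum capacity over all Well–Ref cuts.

Augment Well→P→R→Ref: bottleneck 4, flow now 4.
Augment Well→Q→R→Ref: bottleneck 1, flow now 5.
Augment Well→Q→U→Ref: bottleneck 3, flow now 8.
Augment Well→Q→V→Ref: bottleneck 3, flow now 11.
Augment Well→Q→R→P→U→Ref: bottleneck 3, flow now 14. (uses reverse residual edge)
No augmenting path remains; maximum flow = 14.
By max-flow min-cut, the minimum cut capacity equals the max flow.
In the residual graph, reachable from Well: {Well, Q}.
Min-cut edges: Well→P (4), Q→R (4), Q→U (3), Q→V (3); capacity 4 + 4 + 3 + 3 = 14.

14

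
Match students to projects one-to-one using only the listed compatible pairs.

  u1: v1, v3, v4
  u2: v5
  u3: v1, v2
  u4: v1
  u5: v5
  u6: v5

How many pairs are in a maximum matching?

4

Unit-capacity flow: source→left, listed edges, right→sink; max matching = max flow.
Augmenting path u1→v1 (+1); matched 1.
Augmenting path u2→v5 (+1); matched 2.
Augmenting path u3→v2 (+1); matched 3.
Augmenting path u4→v1→u1→v3 (+1); matched 4.
No augmenting path remains; maximum matching = 4.
König certificate: {u1, u3, u4, v5} is a vertex cover of size 4 (every listed pair touches it), so no matching can be larger.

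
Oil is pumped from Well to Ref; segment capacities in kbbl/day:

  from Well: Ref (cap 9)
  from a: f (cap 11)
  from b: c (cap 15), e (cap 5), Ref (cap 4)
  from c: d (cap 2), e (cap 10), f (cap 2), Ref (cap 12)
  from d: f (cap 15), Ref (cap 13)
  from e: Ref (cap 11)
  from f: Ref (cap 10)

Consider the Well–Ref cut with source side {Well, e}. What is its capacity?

20

Edges leaving {Well, e}: Well→Ref (9), e→Ref (11).
Cut capacity = 9 + 11 = 20.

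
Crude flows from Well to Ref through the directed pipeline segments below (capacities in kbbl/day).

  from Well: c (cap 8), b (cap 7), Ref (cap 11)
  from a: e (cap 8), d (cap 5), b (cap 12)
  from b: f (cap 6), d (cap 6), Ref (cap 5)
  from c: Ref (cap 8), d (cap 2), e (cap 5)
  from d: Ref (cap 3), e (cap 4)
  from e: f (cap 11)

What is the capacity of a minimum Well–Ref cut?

26

Augment Well→Ref: bottleneck 11, flow now 11.
Augment Well→b→Ref: bottleneck 5, flow now 16.
Augment Well→c→Ref: bottleneck 8, flow now 24.
Augment Well→b→d→Ref: bottleneck 2, flow now 26.
No augmenting path remains; maximum flow = 26.
By max-flow min-cut, the minimum cut capacity equals the max flow.
In the residual graph, reachable from Well: {Well}.
Min-cut edges: Well→b (7), Well→c (8), Well→Ref (11); capacity 7 + 8 + 11 = 26.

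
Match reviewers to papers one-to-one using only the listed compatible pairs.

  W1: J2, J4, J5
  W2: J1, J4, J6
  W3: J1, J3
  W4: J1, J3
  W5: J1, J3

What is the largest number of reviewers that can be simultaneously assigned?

Unit-capacity flow: source→left, listed edges, right→sink; max matching = max flow.
Augmenting path W1→J2 (+1); matched 1.
Augmenting path W2→J1 (+1); matched 2.
Augmenting path W3→J3 (+1); matched 3.
Augmenting path W4→J1→W2→J4 (+1); matched 4.
No augmenting path remains; maximum matching = 4.
König certificate: {W1, W2, J1, J3} is a vertex cover of size 4 (every listed pair touches it), so no matching can be larger.

4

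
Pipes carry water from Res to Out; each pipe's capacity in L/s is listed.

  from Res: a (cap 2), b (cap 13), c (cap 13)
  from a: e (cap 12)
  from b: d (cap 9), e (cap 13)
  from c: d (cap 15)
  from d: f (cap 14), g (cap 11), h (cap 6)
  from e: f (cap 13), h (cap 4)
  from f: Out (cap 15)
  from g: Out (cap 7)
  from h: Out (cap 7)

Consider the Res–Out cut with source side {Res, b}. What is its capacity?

37

Edges leaving {Res, b}: Res→a (2), Res→c (13), b→d (9), b→e (13).
Cut capacity = 2 + 13 + 9 + 13 = 37.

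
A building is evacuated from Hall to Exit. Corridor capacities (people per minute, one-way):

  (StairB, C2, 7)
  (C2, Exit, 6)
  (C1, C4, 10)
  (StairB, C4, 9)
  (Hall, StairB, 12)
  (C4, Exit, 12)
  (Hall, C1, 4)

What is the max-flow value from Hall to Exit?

16

Augment Hall→C1→C4→Exit: bottleneck 4, flow now 4.
Augment Hall→StairB→C2→Exit: bottleneck 6, flow now 10.
Augment Hall→StairB→C4→Exit: bottleneck 6, flow now 16.
No augmenting path remains; maximum flow = 16.
In the residual graph, reachable from Hall: {Hall}.
Min-cut edges: Hall→C1 (4), Hall→StairB (12); capacity 4 + 12 = 16.
This cut is saturated, so no flow can exceed 16.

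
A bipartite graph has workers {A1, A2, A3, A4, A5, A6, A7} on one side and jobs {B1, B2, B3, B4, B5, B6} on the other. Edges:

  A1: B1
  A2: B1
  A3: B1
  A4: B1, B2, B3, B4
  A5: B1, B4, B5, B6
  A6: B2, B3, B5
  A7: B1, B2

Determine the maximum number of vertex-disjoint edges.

5

Unit-capacity flow: source→left, listed edges, right→sink; max matching = max flow.
Augmenting path A1→B1 (+1); matched 1.
Augmenting path A4→B2 (+1); matched 2.
Augmenting path A5→B4 (+1); matched 3.
Augmenting path A6→B3 (+1); matched 4.
Augmenting path A7→B2→A4→B3→A6→B5 (+1); matched 5.
No augmenting path remains; maximum matching = 5.
König certificate: {A4, A5, A6, A7, B1} is a vertex cover of size 5 (every listed pair touches it), so no matching can be larger.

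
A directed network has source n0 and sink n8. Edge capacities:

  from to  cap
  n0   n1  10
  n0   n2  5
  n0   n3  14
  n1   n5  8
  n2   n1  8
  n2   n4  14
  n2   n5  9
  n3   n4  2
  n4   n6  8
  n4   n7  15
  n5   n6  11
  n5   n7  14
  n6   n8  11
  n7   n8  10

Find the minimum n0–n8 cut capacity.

Augment n0→n1→n5→n6→n8: bottleneck 8, flow now 8.
Augment n0→n2→n4→n6→n8: bottleneck 3, flow now 11.
Augment n0→n2→n4→n7→n8: bottleneck 2, flow now 13.
Augment n0→n3→n4→n7→n8: bottleneck 2, flow now 15.
No augmenting path remains; maximum flow = 15.
By max-flow min-cut, the minimum cut capacity equals the max flow.
In the residual graph, reachable from n0: {n0, n1, n3}.
Min-cut edges: n0→n2 (5), n1→n5 (8), n3→n4 (2); capacity 5 + 8 + 2 = 15.

15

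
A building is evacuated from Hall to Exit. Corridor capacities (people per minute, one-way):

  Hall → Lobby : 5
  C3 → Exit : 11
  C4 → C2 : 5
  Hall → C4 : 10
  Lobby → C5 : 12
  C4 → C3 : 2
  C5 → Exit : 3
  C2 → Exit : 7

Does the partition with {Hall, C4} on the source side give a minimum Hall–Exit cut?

No — its capacity is 12, but the minimum cut has capacity 10.

Given cut capacity: 5 + 2 + 5 = 12.
Augment Hall→Lobby→C5→Exit: bottleneck 3, flow now 3.
Augment Hall→C4→C3→Exit: bottleneck 2, flow now 5.
Augment Hall→C4→C2→Exit: bottleneck 5, flow now 10.
No augmenting path remains; maximum flow = 10.
In the residual graph, reachable from Hall: {Hall, Lobby, C4, C5}.
Min-cut edges: C4→C3 (2), C4→C2 (5), C5→Exit (3); capacity 2 + 5 + 3 = 10.
Cut capacity 12 exceeds the max flow 10, so it is not minimum.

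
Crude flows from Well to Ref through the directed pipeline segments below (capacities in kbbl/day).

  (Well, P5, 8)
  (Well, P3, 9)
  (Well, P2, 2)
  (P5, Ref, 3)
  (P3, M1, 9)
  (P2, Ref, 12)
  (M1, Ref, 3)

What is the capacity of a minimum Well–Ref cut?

8

Augment Well→P5→Ref: bottleneck 3, flow now 3.
Augment Well→P2→Ref: bottleneck 2, flow now 5.
Augment Well→P3→M1→Ref: bottleneck 3, flow now 8.
No augmenting path remains; maximum flow = 8.
By max-flow min-cut, the minimum cut capacity equals the max flow.
In the residual graph, reachable from Well: {Well, P5, P3, M1}.
Min-cut edges: Well→P2 (2), P5→Ref (3), M1→Ref (3); capacity 2 + 3 + 3 = 8.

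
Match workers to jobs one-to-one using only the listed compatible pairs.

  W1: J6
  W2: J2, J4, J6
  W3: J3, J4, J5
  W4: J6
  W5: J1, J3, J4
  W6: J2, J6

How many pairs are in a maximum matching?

Unit-capacity flow: source→left, listed edges, right→sink; max matching = max flow.
Augmenting path W1→J6 (+1); matched 1.
Augmenting path W2→J2 (+1); matched 2.
Augmenting path W3→J3 (+1); matched 3.
Augmenting path W5→J1 (+1); matched 4.
Augmenting path W6→J2→W2→J4 (+1); matched 5.
No augmenting path remains; maximum matching = 5.
König certificate: {W2, W3, W5, W6, J6} is a vertex cover of size 5 (every listed pair touches it), so no matching can be larger.

5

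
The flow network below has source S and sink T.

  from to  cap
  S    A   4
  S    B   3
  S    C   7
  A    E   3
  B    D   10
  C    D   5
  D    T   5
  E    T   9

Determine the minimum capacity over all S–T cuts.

8

Augment S→A→E→T: bottleneck 3, flow now 3.
Augment S→B→D→T: bottleneck 3, flow now 6.
Augment S→C→D→T: bottleneck 2, flow now 8.
No augmenting path remains; maximum flow = 8.
By max-flow min-cut, the minimum cut capacity equals the max flow.
In the residual graph, reachable from S: {S, A, B, C, D}.
Min-cut edges: A→E (3), D→T (5); capacity 3 + 5 = 8.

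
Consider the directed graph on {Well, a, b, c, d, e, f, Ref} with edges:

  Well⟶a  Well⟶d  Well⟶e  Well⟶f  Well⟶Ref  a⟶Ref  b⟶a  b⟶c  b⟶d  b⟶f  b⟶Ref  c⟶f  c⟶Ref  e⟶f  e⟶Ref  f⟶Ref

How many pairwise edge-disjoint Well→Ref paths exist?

Assign every edge capacity 1; by Menger, the answer equals the max flow.
Path Well→Ref (+1); total 1.
Path Well→a→Ref (+1); total 2.
Path Well→e→Ref (+1); total 3.
Path Well→f→Ref (+1); total 4.
No residual Well→Ref path; max flow = 4.
Certifying cut of size 4: {Well→Ref, Well→a, Well→e, Well→f}.

4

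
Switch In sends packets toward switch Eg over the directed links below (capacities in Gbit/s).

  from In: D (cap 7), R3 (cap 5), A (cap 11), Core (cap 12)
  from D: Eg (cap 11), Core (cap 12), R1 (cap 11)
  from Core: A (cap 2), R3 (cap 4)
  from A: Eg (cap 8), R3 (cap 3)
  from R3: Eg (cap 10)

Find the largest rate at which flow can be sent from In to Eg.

Augment In→D→Eg: bottleneck 7, flow now 7.
Augment In→A→Eg: bottleneck 8, flow now 15.
Augment In→R3→Eg: bottleneck 5, flow now 20.
Augment In→Core→R3→Eg: bottleneck 4, flow now 24.
Augment In→A→R3→Eg: bottleneck 1, flow now 25.
No augmenting path remains; maximum flow = 25.
In the residual graph, reachable from In: {In, Core, A, R3}.
Min-cut edges: In→D (7), A→Eg (8), R3→Eg (10); capacity 7 + 8 + 10 = 25.
This cut is saturated, so no flow can exceed 25.

25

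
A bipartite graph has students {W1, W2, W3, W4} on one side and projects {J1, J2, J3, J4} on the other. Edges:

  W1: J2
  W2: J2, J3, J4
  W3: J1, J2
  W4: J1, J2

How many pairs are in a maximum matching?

3

Unit-capacity flow: source→left, listed edges, right→sink; max matching = max flow.
Augmenting path W1→J2 (+1); matched 1.
Augmenting path W2→J3 (+1); matched 2.
Augmenting path W3→J1 (+1); matched 3.
No augmenting path remains; maximum matching = 3.
König certificate: {W2, J1, J2} is a vertex cover of size 3 (every listed pair touches it), so no matching can be larger.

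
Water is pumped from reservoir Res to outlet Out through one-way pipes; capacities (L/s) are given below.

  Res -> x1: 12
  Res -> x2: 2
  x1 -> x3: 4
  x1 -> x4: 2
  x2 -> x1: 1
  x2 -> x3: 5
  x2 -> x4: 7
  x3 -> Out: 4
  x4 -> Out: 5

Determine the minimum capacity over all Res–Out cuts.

Augment Res→x1→x3→Out: bottleneck 4, flow now 4.
Augment Res→x1→x4→Out: bottleneck 2, flow now 6.
Augment Res→x2→x4→Out: bottleneck 2, flow now 8.
No augmenting path remains; maximum flow = 8.
By max-flow min-cut, the minimum cut capacity equals the max flow.
In the residual graph, reachable from Res: {Res, x1}.
Min-cut edges: Res→x2 (2), x1→x3 (4), x1→x4 (2); capacity 2 + 4 + 2 = 8.

8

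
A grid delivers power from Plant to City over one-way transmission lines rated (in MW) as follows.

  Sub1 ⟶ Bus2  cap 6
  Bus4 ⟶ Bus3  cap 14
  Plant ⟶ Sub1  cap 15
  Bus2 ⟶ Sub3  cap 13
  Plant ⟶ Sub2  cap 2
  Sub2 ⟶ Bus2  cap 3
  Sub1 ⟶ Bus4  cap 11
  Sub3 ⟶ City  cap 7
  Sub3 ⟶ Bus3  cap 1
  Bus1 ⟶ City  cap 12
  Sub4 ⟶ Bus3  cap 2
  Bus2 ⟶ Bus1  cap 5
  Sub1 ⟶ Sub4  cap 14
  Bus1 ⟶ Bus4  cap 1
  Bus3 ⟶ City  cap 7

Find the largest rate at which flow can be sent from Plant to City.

Augment Plant→Sub1→Bus4→Bus3→City: bottleneck 7, flow now 7.
Augment Plant→Sub1→Bus2→Sub3→City: bottleneck 6, flow now 13.
Augment Plant→Sub2→Bus2→Sub3→City: bottleneck 1, flow now 14.
Augment Plant→Sub2→Bus2→Bus1→City: bottleneck 1, flow now 15.
No augmenting path remains; maximum flow = 15.
In the residual graph, reachable from Plant: {Plant, Sub1, Bus4, Sub4, Bus3}.
Min-cut edges: Plant→Sub2 (2), Sub1→Bus2 (6), Bus3→City (7); capacity 2 + 6 + 7 = 15.
This cut is saturated, so no flow can exceed 15.

15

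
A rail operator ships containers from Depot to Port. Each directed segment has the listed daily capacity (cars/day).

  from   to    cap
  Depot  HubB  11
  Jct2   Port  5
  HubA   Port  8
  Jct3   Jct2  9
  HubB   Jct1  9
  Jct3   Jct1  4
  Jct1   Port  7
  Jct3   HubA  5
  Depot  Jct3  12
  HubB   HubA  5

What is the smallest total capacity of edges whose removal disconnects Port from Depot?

Augment Depot→HubB→HubA→Port: bottleneck 5, flow now 5.
Augment Depot→HubB→Jct1→Port: bottleneck 6, flow now 11.
Augment Depot→Jct3→Jct2→Port: bottleneck 5, flow now 16.
Augment Depot→Jct3→HubA→Port: bottleneck 3, flow now 19.
Augment Depot→Jct3→Jct1→Port: bottleneck 1, flow now 20.
No augmenting path remains; maximum flow = 20.
By max-flow min-cut, the minimum cut capacity equals the max flow.
In the residual graph, reachable from Depot: {Depot, HubB, Jct3, Jct2, HubA, Jct1}.
Min-cut edges: Jct2→Port (5), HubA→Port (8), Jct1→Port (7); capacity 5 + 8 + 7 = 20.

20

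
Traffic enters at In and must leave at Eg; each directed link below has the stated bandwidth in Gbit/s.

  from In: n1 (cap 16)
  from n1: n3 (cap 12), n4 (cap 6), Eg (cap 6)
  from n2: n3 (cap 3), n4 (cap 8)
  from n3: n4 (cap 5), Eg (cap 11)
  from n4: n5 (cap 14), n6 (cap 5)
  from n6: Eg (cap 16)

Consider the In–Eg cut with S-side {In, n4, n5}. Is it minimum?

No — its capacity is 21, but the minimum cut has capacity 16.

Given cut capacity: 16 + 5 = 21.
Augment In→n1→Eg: bottleneck 6, flow now 6.
Augment In→n1→n3→Eg: bottleneck 10, flow now 16.
No augmenting path remains; maximum flow = 16.
In the residual graph, reachable from In: {In}.
Min-cut edges: In→n1 (16); capacity 16 = 16.
Cut capacity 21 exceeds the max flow 16, so it is not minimum.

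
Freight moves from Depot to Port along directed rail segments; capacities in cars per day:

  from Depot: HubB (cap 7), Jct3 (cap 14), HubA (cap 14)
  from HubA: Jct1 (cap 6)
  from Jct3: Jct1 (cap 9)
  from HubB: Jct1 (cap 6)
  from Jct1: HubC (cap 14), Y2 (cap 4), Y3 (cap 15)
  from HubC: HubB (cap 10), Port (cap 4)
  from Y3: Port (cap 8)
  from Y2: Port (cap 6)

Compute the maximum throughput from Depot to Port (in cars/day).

Augment Depot→HubA→Jct1→HubC→Port: bottleneck 4, flow now 4.
Augment Depot→HubA→Jct1→Y3→Port: bottleneck 2, flow now 6.
Augment Depot→Jct3→Jct1→Y3→Port: bottleneck 6, flow now 12.
Augment Depot→Jct3→Jct1→Y2→Port: bottleneck 3, flow now 15.
Augment Depot→HubB→Jct1→Y2→Port: bottleneck 1, flow now 16.
No augmenting path remains; maximum flow = 16.
In the residual graph, reachable from Depot: {Depot, HubA, Jct3, HubB, Jct1, HubC, Y3}.
Min-cut edges: Jct1→Y2 (4), HubC→Port (4), Y3→Port (8); capacity 4 + 4 + 8 = 16.
This cut is saturated, so no flow can exceed 16.

16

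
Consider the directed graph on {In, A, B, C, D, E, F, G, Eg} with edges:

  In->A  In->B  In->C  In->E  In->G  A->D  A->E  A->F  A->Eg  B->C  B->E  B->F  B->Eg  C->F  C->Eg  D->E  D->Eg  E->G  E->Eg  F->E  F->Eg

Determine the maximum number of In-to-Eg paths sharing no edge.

4

Assign every edge capacity 1; by Menger, the answer equals the max flow.
Path In→A→Eg (+1); total 1.
Path In→B→Eg (+1); total 2.
Path In→C→Eg (+1); total 3.
Path In→E→Eg (+1); total 4.
No residual In→Eg path; max flow = 4.
Certifying cut of size 4: {In→A, In→B, In→C, In→E}.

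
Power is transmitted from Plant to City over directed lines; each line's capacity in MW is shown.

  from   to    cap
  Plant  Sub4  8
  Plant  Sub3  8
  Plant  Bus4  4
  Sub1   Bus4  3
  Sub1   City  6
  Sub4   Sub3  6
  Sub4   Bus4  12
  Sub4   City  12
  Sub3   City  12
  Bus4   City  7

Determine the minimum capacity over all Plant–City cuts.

20

Augment Plant→Sub4→City: bottleneck 8, flow now 8.
Augment Plant→Sub3→City: bottleneck 8, flow now 16.
Augment Plant→Bus4→City: bottleneck 4, flow now 20.
No augmenting path remains; maximum flow = 20.
By max-flow min-cut, the minimum cut capacity equals the max flow.
In the residual graph, reachable from Plant: {Plant}.
Min-cut edges: Plant→Sub4 (8), Plant→Sub3 (8), Plant→Bus4 (4); capacity 8 + 8 + 4 = 20.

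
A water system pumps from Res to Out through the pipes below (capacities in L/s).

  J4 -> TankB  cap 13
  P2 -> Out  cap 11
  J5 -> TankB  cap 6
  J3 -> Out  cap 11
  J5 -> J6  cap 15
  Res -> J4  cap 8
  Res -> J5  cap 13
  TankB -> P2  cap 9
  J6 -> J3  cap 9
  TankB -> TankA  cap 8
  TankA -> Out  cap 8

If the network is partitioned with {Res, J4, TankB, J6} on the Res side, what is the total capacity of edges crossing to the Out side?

39

Edges leaving {Res, J4, TankB, J6}: Res→J5 (13), TankB→TankA (8), TankB→P2 (9), J6→J3 (9).
Cut capacity = 13 + 8 + 9 + 9 = 39.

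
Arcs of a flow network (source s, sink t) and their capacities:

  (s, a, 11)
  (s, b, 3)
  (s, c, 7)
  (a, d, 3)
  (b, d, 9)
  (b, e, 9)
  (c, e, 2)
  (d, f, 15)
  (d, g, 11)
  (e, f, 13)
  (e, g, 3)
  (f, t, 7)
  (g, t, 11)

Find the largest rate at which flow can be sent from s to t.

8

Augment s→a→d→f→t: bottleneck 3, flow now 3.
Augment s→b→d→f→t: bottleneck 3, flow now 6.
Augment s→c→e→f→t: bottleneck 1, flow now 7.
Augment s→c→e→g→t: bottleneck 1, flow now 8.
No augmenting path remains; maximum flow = 8.
In the residual graph, reachable from s: {s, a, c}.
Min-cut edges: s→b (3), a→d (3), c→e (2); capacity 3 + 3 + 2 = 8.
This cut is saturated, so no flow can exceed 8.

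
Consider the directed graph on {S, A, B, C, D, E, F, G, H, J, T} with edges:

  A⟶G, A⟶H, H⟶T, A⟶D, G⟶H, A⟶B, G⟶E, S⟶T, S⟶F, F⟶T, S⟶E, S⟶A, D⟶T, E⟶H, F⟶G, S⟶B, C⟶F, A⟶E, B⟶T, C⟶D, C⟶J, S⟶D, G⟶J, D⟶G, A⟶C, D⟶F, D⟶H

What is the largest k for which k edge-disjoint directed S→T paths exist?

5

Assign every edge capacity 1; by Menger, the answer equals the max flow.
Path S→T (+1); total 1.
Path S→B→T (+1); total 2.
Path S→D→T (+1); total 3.
Path S→F→T (+1); total 4.
Path S→A→H→T (+1); total 5.
No residual S→T path; max flow = 5.
Certifying cut of size 5: {B→T, D→T, F→T, H→T, S→T}.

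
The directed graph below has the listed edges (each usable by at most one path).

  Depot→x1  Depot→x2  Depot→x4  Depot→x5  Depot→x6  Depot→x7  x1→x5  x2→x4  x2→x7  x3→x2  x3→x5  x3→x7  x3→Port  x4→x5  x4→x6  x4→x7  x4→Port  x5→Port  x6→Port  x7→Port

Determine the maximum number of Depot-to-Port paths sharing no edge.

4

Assign every edge capacity 1; by Menger, the answer equals the max flow.
Path Depot→x4→Port (+1); total 1.
Path Depot→x5→Port (+1); total 2.
Path Depot→x6→Port (+1); total 3.
Path Depot→x7→Port (+1); total 4.
No residual Depot→Port path; max flow = 4.
Certifying cut of size 4: {x4→Port, x5→Port, x6→Port, x7→Port}.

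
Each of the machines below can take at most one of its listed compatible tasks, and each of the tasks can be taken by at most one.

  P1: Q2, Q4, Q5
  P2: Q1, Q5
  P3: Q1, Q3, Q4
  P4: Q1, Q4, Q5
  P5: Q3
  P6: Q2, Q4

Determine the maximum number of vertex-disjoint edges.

5

Unit-capacity flow: source→left, listed edges, right→sink; max matching = max flow.
Augmenting path P1→Q2 (+1); matched 1.
Augmenting path P2→Q1 (+1); matched 2.
Augmenting path P3→Q3 (+1); matched 3.
Augmenting path P4→Q4 (+1); matched 4.
Augmenting path P6→Q2→P1→Q5 (+1); matched 5.
No augmenting path remains; maximum matching = 5.
König certificate: {Q1, Q2, Q3, Q4, Q5} is a vertex cover of size 5 (every listed pair touches it), so no matching can be larger.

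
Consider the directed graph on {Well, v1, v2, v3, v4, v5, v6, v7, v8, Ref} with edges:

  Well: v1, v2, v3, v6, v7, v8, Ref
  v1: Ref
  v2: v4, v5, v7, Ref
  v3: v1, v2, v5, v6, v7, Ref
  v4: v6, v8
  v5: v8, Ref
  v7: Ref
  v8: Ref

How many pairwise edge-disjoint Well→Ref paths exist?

Assign every edge capacity 1; by Menger, the answer equals the max flow.
Path Well→Ref (+1); total 1.
Path Well→v1→Ref (+1); total 2.
Path Well→v2→Ref (+1); total 3.
Path Well→v3→Ref (+1); total 4.
Path Well→v7→Ref (+1); total 5.
Path Well→v8→Ref (+1); total 6.
No residual Well→Ref path; max flow = 6.
Certifying cut of size 6: {Well→Ref, Well→v1, Well→v2, Well→v3, Well→v7, Well→v8}.

6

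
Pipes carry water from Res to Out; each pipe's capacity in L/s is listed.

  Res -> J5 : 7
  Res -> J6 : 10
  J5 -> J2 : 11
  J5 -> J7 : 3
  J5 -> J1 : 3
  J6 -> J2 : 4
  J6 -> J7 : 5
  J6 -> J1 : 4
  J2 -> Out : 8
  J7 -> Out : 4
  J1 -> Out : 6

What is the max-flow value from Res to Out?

17

Augment Res→J5→J2→Out: bottleneck 7, flow now 7.
Augment Res→J6→J2→Out: bottleneck 1, flow now 8.
Augment Res→J6→J7→Out: bottleneck 4, flow now 12.
Augment Res→J6→J1→Out: bottleneck 4, flow now 16.
Augment Res→J6→J2→J5→J1→Out: bottleneck 1, flow now 17. (uses reverse residual edge)
No augmenting path remains; maximum flow = 17.
In the residual graph, reachable from Res: {Res}.
Min-cut edges: Res→J5 (7), Res→J6 (10); capacity 7 + 10 = 17.
This cut is saturated, so no flow can exceed 17.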